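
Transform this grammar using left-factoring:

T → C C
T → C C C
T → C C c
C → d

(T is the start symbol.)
Left-factoring transforms A → αβ₁ | αβ₂ into A → αA' and A' → β₁ | β₂
(α is the longest common prefix among the alternatives). Repeat until
no nonterminal has two alternatives with a common prefix.

Round 1: T has alternatives sharing prefix 'C C'. Introduce T': T → C C T'
  Add: T' → ε
  Add: T' → C
  Add: T' → c

No remaining common prefixes — done.

Resulting grammar:
T → C C T'
T' → ε
T' → C
T' → c
C → d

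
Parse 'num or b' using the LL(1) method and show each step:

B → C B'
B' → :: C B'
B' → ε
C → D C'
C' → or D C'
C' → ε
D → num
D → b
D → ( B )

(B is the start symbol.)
LL(1) parsing maintains a stack (initially the start symbol over $) and the input. At each step: if the stack top is a terminal, match it against the current input token; if it is a non-terminal N, replace it with the RHS of M[N, lookahead] (the unique production whose predict set contains the lookahead).

Stack is shown with the top on the left.

Stack         Input       Action
--------------------------------
B $           num or b $  output B → C B'
C B' $        num or b $  output C → D C'
D C' B' $     num or b $  output D → num
num C' B' $   num or b $  match 'num'
C' B' $       or b $      output C' → or D C'
or D C' B' $  or b $      match 'or'
D C' B' $     b $         output D → b
b C' B' $     b $         match 'b'
C' B' $       $           output C' → ε
B' $          $           output B' → ε
$             $           accept

The string is accepted.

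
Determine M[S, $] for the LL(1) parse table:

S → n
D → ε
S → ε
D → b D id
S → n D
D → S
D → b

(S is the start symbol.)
S → ε

To find M[S, $], we find productions for S where $ is in the predict set (PREDICT(N → α) = (FIRST(α) \ {ε}) ∪ (FOLLOW(N) if α ⇒* ε)).

Relevant sets:
  FOLLOW(S) = { $, 'id' }

S → n: PREDICT = { 'n' }
S → ε: PREDICT = { $, 'id' }
  $ is in predict set, so this production goes in M[S, $]
S → n D: PREDICT = { 'n' }

M[S, $] = S → ε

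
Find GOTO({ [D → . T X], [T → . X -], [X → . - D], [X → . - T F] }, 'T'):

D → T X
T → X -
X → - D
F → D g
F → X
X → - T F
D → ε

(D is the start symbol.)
GOTO(I, 'T') = CLOSURE({ [A → αX.β] : [A → α.Xβ] ∈ I, X = 'T' })

Items with dot before 'T', with the dot advanced:
  [D → . T X] → [D → T . X]
Closure of the advanced items:
  [D → T . X] has the dot before X: add [X → . - D], [X → . - T F]

GOTO = { [D → T . X], [X → . - D], [X → . - T F] }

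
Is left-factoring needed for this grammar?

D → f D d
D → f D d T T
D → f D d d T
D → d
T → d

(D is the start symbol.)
Yes, D has productions with common prefix 'f D d'

Left-factoring is needed when two productions for the same non-terminal
share a common prefix on the right-hand side.

Productions for D:
  D → f D d
  D → f D d T T
  D → f D d d T
  D → d

Found common prefix 'f D d' in productions for D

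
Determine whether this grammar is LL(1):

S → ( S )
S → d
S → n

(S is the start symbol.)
A grammar is LL(1) if for each non-terminal N with multiple productions, the predict sets of those productions are pairwise disjoint, where PREDICT(N → α) = (FIRST(α) \ {ε}) ∪ (FOLLOW(N) if α ⇒* ε).

For S:
  PREDICT(S → '(' S ')') = { '(' }
  PREDICT(S → d) = { 'd' }
  PREDICT(S → n) = { 'n' }

All predict sets are disjoint. The grammar IS LL(1).

Answer: Yes, the grammar is LL(1).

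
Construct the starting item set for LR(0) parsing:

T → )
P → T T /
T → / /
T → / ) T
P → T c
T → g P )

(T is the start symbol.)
{ [T → . )], [T → . / ) T], [T → . / /], [T → . g P )], [T' → . T] }

First, augment the grammar with T' → T
I₀ = CLOSURE({ [T' → . T] }):
  [T' → . T] has the dot before T: add [T → . )], [T → . / /], [T → . / ) T], [T → . g P )]
No further items can be added.

I₀ = { [T → . )], [T → . / ) T], [T → . / /], [T → . g P )], [T' → . T] }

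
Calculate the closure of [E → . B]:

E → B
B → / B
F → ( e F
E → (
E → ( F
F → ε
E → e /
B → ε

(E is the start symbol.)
To compute CLOSURE, for each item [A → α.Bβ] where B is a non-terminal, add [B → .γ] for all productions B → γ; repeat for the newly added items until nothing changes.

Start with: [E → . B]
  [E → . B] has the dot before B: add [B → . / B], [B → .]
No further items can be added.

CLOSURE = { [B → . / B], [B → .], [E → . B] }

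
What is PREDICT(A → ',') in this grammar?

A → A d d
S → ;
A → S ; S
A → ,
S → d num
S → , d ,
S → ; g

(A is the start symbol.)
{ ',' }

PREDICT(A → ',') = (FIRST(RHS) \ {ε}) ∪ (FOLLOW(A) if ε ∈ FIRST(RHS), i.e. RHS ⇒* ε)
FIRST(',') = { ',' }
ε ∉ FIRST(','), so FOLLOW(A) is not added.
PREDICT(A → ',') = { ',' }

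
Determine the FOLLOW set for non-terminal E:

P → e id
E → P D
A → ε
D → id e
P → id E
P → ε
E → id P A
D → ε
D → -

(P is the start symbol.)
{ $, '-', 'id' }

To compute FOLLOW(E), find every occurrence of E on a right-hand side N → α E β: add FIRST(β) \ {ε}, and if β is empty or nullable also add FOLLOW(N). Iterate to a fixed point.

In P → id E: E is at the end, add FOLLOW(P)

The FOLLOW sets referred to above (computed the same way, to a fixed point):
  FOLLOW(P) = { $, '-', 'id' }

Taking the union: FOLLOW(E) = { $, '-', 'id' }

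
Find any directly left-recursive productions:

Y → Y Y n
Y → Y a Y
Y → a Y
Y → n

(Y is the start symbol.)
Yes, Y is left-recursive

Direct left recursion occurs when N → N α for some non-terminal N (the right-hand side begins with the left-hand side itself).

Y → Y Y n: LEFT RECURSIVE (starts with Y)
Y → Y a Y: LEFT RECURSIVE (starts with Y)
Y → a Y: starts with a
Y → n: starts with n

The grammar has direct left recursion on: Y.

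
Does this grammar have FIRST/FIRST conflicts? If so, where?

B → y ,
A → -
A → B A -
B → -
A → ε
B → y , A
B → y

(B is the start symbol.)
A FIRST/FIRST conflict occurs when two productions N → α and N → β for the same non-terminal have FIRST(α) ∩ FIRST(β) ≠ ∅ (with ε ∈ FIRST of a nullable right-hand side, so two nullable alternatives also conflict).

FIRST sets of the non-terminals at (or reachable through a nullable prefix from) the front of some alternative:
  FIRST(B) = { '-', 'y' }

Productions for B:
  B → y ,: FIRST = { 'y' }
  B → -: FIRST = { '-' }
  B → y , A: FIRST = { 'y' }
  B → y: FIRST = { 'y' }
Productions for A:
  A → -: FIRST = { '-' }
  A → B A -: FIRST = { '-', 'y' }
  A → ε: FIRST = { ε }

Conflict for B: B → y , and B → y , A
  Overlap: { 'y' }
Conflict for B: B → y , and B → y
  Overlap: { 'y' }
Conflict for B: B → y , A and B → y
  Overlap: { 'y' }
Conflict for A: A → - and A → B A -
  Overlap: { '-' }

Answer: Yes. B → y ',' / B → y ',' A on { 'y' }; B → y ',' / B → y on { 'y' }; B → y ',' A / B → y on { 'y' }; A → '-' / A → B A '-' on { '-' }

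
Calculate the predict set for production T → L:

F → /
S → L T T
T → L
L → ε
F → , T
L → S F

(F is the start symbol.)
{ $, ',', '/' }

PREDICT(T → L) = (FIRST(RHS) \ {ε}) ∪ (FOLLOW(T) if ε ∈ FIRST(RHS), i.e. RHS ⇒* ε)
FIRST(L) = { ',', '/', ε }
FIRST(L) = { ',', '/', ε }
ε ∈ FIRST(L) (the right-hand side is nullable), so add FOLLOW(T) = { $, ',', '/' }
PREDICT(T → L) = { $, ',', '/' }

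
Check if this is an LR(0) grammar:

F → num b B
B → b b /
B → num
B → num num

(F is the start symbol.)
No. Shift-reduce conflict between [B → num .] and [B → num . num]

Augment with F' → F and build the canonical LR(0) collection (I0 = CLOSURE({[F' → . F]}), then GOTO on every symbol after a dot until no new states appear). It has 10 states:
  I0: { [F → . num b B], [F' → . F] }  — shift
  I1: { [F' → F .] }  — accept
  I2: { [F → num . b B] }  — shift
  I3: { [B → . b b /], [B → . num num], [B → . num], [F → num b . B] }  — shift
  I4: { [F → num b B .] }  — reduce
  I5: { [B → b . b /] }  — shift
  I6: { [B → num . num], [B → num .] }  — shift, reduce
  I7: { [B → num num .] }  — reduce
  I8: { [B → b b . /] }  — shift
  I9: { [B → b b / .] }  — reduce

Conflict in state I6:
  Shift-reduce conflict between [B → num .] and [B → num . num]
So the grammar is NOT LR(0).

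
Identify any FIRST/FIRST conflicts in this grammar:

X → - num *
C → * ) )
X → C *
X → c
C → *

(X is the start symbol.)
A FIRST/FIRST conflict occurs when two productions N → α and N → β for the same non-terminal have FIRST(α) ∩ FIRST(β) ≠ ∅ (with ε ∈ FIRST of a nullable right-hand side, so two nullable alternatives also conflict).

FIRST sets of the non-terminals at (or reachable through a nullable prefix from) the front of some alternative:
  FIRST(C) = { '*' }

Productions for X:
  X → - num *: FIRST = { '-' }
  X → C *: FIRST = { '*' }
  X → c: FIRST = { 'c' }
Productions for C:
  C → * ) ): FIRST = { '*' }
  C → *: FIRST = { '*' }

Conflict for C: C → * ) ) and C → *
  Overlap: { '*' }

Answer: Yes. C → '*' ')' ')' / C → '*' on { '*' }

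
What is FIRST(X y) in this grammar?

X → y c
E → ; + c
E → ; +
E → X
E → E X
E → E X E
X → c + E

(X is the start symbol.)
FIRST sets of the non-terminals involved (from the grammar, by fixed-point iteration):
  FIRST(X) = { 'c', 'y' }

To compute FIRST(X y), process the symbols left to right:
Symbol X is a non-terminal. Add FIRST(X) \ {ε} = { 'c', 'y' }
X is not nullable (ε ∉ FIRST(X)), so stop here.
FIRST(X y) = { 'c', 'y' }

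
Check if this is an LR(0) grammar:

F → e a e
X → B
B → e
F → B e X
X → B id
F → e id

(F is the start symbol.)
No. Shift-reduce conflict between [B → e .] and [F → e . a e]

A grammar is LR(0) if no state in the canonical LR(0) collection has:
  - both a shift item (dot before a terminal) and a complete item (shift-reduce conflict), or
  - two or more complete items (reduce-reduce conflict; the accept item [F' → F .] counts as a complete item here).

Augment with F' → F and build the canonical LR(0) collection (I0 = CLOSURE({[F' → . F]}), then GOTO on every symbol after a dot until no new states appear). It has 12 states:
  I0: { [B → . e], [F → . B e X], [F → . e a e], [F → . e id], [F' → . F] }  — shift
  I1: { [F → B . e X] }  — shift
  I2: { [F' → F .] }  — accept
  I3: { [B → e .], [F → e . a e], [F → e . id] }  — shift, reduce
  I4: { [F → e a . e] }  — shift
  I5: { [F → e id .] }  — reduce
  I6: { [F → e a e .] }  — reduce
  I7: { [B → . e], [F → B e . X], [X → . B id], [X → . B] }  — shift
  I8: { [X → B . id], [X → B .] }  — shift, reduce
  I9: { [F → B e X .] }  — reduce
  I10: { [B → e .] }  — reduce
  I11: { [X → B id .] }  — reduce

Conflict in state I3:
  Shift-reduce conflict between [B → e .] and [F → e . a e]
So the grammar is NOT LR(0).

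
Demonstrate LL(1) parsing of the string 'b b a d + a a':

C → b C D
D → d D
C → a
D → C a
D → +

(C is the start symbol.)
LL(1) parsing maintains a stack (initially the start symbol over $) and the input. At each step: if the stack top is a terminal, match it against the current input token; if it is a non-terminal N, replace it with the RHS of M[N, lookahead] (the unique production whose predict set contains the lookahead).

Stack is shown with the top on the left.

Stack      Input            Action
----------------------------------
C $        b b a d + a a $  output C → b C D
b C D $    b b a d + a a $  match 'b'
C D $      b a d + a a $    output C → b C D
b C D D $  b a d + a a $    match 'b'
C D D $    a d + a a $      output C → a
a D D $    a d + a a $      match 'a'
D D $      d + a a $        output D → d D
d D D $    d + a a $        match 'd'
D D $      + a a $          output D → +
+ D $      + a a $          match '+'
D $        a a $            output D → C a
C a $      a a $            output C → a
a a $      a a $            match 'a'
a $        a $              match 'a'
$          $                accept

The string is accepted.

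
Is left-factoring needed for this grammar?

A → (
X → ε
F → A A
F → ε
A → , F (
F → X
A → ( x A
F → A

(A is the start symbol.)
Left-factoring is needed when two productions for the same non-terminal
share a common prefix on the right-hand side.

Productions for A:
  A → (
  A → , F (
  A → ( x A
Productions for F:
  F → A A
  F → ε
  F → X
  F → A

Found common prefix '(' in productions for A
Found common prefix 'A' in productions for F

Answer: Yes, A has productions with common prefix '('; F has productions with common prefix 'A'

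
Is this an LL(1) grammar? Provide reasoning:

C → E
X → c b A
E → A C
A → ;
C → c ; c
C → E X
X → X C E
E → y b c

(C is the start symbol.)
Relevant sets:
  FIRST(E) = { ';', 'y' }
  FIRST(X) = { 'c' }
  FIRST(A) = { ';' }

For C:
  PREDICT(C → E) = { ';', 'y' }
  PREDICT(C → c ';' c) = { 'c' }
  PREDICT(C → E X) = { ';', 'y' }
For X:
  PREDICT(X → c b A) = { 'c' }
  PREDICT(X → X C E) = { 'c' }
For E:
  PREDICT(E → A C) = { ';' }
  PREDICT(E → y b c) = { 'y' }
A has a single production, so nothing to check there.

Conflict found: Predict set conflict for C: { ';', 'y' }
The grammar is NOT LL(1).

Answer: No. Predict set conflict for C: { ';', 'y' }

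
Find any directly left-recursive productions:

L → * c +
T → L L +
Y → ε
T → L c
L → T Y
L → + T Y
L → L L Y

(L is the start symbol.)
Direct left recursion occurs when N → N α for some non-terminal N (the right-hand side begins with the left-hand side itself).

L → * c +: starts with '*'
T → L L +: starts with L
Y → ε: starts with ε
T → L c: starts with L
L → T Y: starts with T
L → + T Y: starts with '+'
L → L L Y: LEFT RECURSIVE (starts with L)

The grammar has direct left recursion on: L.

Answer: Yes, L is left-recursive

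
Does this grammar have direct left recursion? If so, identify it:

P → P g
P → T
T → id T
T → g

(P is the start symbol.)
Yes, P is left-recursive

Direct left recursion occurs when N → N α for some non-terminal N (the right-hand side begins with the left-hand side itself).

P → P g: LEFT RECURSIVE (starts with P)
P → T: starts with T
T → id T: starts with id
T → g: starts with g

The grammar has direct left recursion on: P.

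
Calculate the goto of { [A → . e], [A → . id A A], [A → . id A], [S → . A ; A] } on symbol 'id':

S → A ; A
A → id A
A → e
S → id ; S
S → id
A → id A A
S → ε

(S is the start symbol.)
GOTO(I, 'id') = CLOSURE({ [A → αX.β] : [A → α.Xβ] ∈ I, X = 'id' })

Items with dot before 'id', with the dot advanced:
  [A → . id A] → [A → id . A]
  [A → . id A A] → [A → id . A A]
Closure of the advanced items:
  [A → id . A] has the dot before A: add [A → . id A], [A → . e], [A → . id A A]

GOTO = { [A → . e], [A → . id A A], [A → . id A], [A → id . A A], [A → id . A] }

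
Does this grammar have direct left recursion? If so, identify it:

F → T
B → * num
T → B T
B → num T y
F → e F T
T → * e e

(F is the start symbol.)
F → T: starts with T
B → * num: starts with '*'
T → B T: starts with B
B → num T y: starts with num
F → e F T: starts with e
T → * e e: starts with '*'

No direct left recursion found.

Answer: No direct left recursion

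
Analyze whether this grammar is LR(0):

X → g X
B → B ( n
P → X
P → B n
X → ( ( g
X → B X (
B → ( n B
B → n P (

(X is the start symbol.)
No. Shift-reduce conflict between [P → B n .] and [B → . ( n B]

A grammar is LR(0) if no state in the canonical LR(0) collection has:
  - both a shift item (dot before a terminal) and a complete item (shift-reduce conflict), or
  - two or more complete items (reduce-reduce conflict; the accept item [X' → X .] counts as a complete item here).

Augment with X' → X and build the canonical LR(0) collection (I0 = CLOSURE({[X' → . X]}), then GOTO on every symbol after a dot until no new states appear). It has 23 states:
  I0: { [B → . ( n B], [B → . B ( n], [B → . n P (], [X → . ( ( g], [X → . B X (], [X → . g X], [X' → . X] }  — shift
  I1: { [B → ( . n B], [X → ( . ( g] }  — shift
  I2: { [B → . ( n B], [B → . B ( n], [B → . n P (], [B → B . ( n], [X → . ( ( g], [X → . B X (], [X → . g X], [X → B . X (] }  — shift
  I3: { [X' → X .] }  — accept
  I4: { [B → . ( n B], [B → . B ( n], [B → . n P (], [X → . ( ( g], [X → . B X (], [X → . g X], [X → g . X] }  — shift
  I5: { [B → . ( n B], [B → . B ( n], [B → . n P (], [B → n . P (], [P → . B n], [P → . X], [X → . ( ( g], [X → . B X (], [X → . g X] }  — shift
  I6: { [B → . ( n B], [B → . B ( n], [B → . n P (], [B → B . ( n], [P → B . n], [X → . ( ( g], [X → . B X (], [X → . g X], [X → B . X (] }  — shift
  I7: { [B → n P . (] }  — shift
  I8: { [P → X .] }  — reduce
  I9: { [B → n P ( .] }  — reduce
  I10: { [B → ( . n B], [B → B ( . n], [X → ( . ( g] }  — shift
  I11: { [X → B X . (] }  — shift
  I12: { [B → . ( n B], [B → . B ( n], [B → . n P (], [B → n . P (], [P → . B n], [P → . X], [P → B n .], [X → . ( ( g], [X → . B X (], [X → . g X] }  — shift, reduce
  I13: { [X → B X ( .] }  — reduce
  I14: { [X → ( ( . g] }  — shift
  I15: { [B → ( n . B], [B → . ( n B], [B → . B ( n], [B → . n P (], [B → B ( n .] }  — shift, reduce
  I16: { [B → ( . n B] }  — shift
  I17: { [B → ( n B .], [B → B . ( n] }  — shift, reduce
  I18: { [B → B ( . n] }  — shift
  I19: { [B → B ( n .] }  — reduce
  I20: { [B → ( n . B], [B → . ( n B], [B → . B ( n], [B → . n P (] }  — shift
  I21: { [X → ( ( g .] }  — reduce
  I22: { [X → g X .] }  — reduce

Conflict in state I12:
  Shift-reduce conflict between [P → B n .] and [B → . ( n B]
So the grammar is NOT LR(0).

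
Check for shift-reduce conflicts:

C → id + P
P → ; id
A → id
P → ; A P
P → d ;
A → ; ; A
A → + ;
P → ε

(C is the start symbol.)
A shift-reduce conflict occurs when an LR(0) state has both:
  - a complete (reduce) item [A → α .] (dot at the end), and
  - a shift item [B → β . c γ] (dot before a terminal).

Augment with C' → C and build the canonical LR(0) collection (I0 = CLOSURE({[C' → . C]}), then GOTO on every symbol after a dot until no new states appear). It has 17 states:
  I0: { [C → . id + P], [C' → . C] }  — shift
  I1: { [C' → C .] }  — accept
  I2: { [C → id . + P] }  — shift
  I3: { [C → id + . P], [P → . ; A P], [P → . ; id], [P → . d ;], [P → .] }  — shift, reduce
  I4: { [A → . + ;], [A → . ; ; A], [A → . id], [P → ; . A P], [P → ; . id] }  — shift
  I5: { [C → id + P .] }  — reduce
  I6: { [P → d . ;] }  — shift
  I7: { [P → d ; .] }  — reduce
  I8: { [A → + . ;] }  — shift
  I9: { [A → ; . ; A] }  — shift
  I10: { [P → . ; A P], [P → . ; id], [P → . d ;], [P → .], [P → ; A . P] }  — shift, reduce
  I11: { [A → id .], [P → ; id .] }  — 2 reduces
  I12: { [P → ; A P .] }  — reduce
  I13: { [A → . + ;], [A → . ; ; A], [A → . id], [A → ; ; . A] }  — shift
  I14: { [A → ; ; A .] }  — reduce
  I15: { [A → id .] }  — reduce
  I16: { [A → + ; .] }  — reduce

I3 contains reduce item [P → .] and shift items [P → . ; A P], [P → . ; id], [P → . d ;] — shift-reduce conflict.
I10 contains reduce item [P → .] and shift items [P → . ; A P], [P → . ; id], [P → . d ;] — shift-reduce conflict.

Answer: Yes — I3: [P → .] vs [P → . ; A P]; I10: [P → .] vs [P → . ; A P]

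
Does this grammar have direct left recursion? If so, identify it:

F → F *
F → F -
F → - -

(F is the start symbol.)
Direct left recursion occurs when N → N α for some non-terminal N (the right-hand side begins with the left-hand side itself).

F → F *: LEFT RECURSIVE (starts with F)
F → F -: LEFT RECURSIVE (starts with F)
F → - -: starts with '-'

The grammar has direct left recursion on: F.

Answer: Yes, F is left-recursive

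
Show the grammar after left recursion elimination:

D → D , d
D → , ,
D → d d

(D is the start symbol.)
D is directly left-recursive. The standard transformation for
  A → A α₁ | ... | A α_m | β₁ | ... | β_n
is
  A  → β₁ A' | ... | β_n A'
  A' → α₁ A' | ... | α_m A' | ε

D → , , becomes D → , , D'
D → d d becomes D → d d D'
D → D , d becomes D' → , d D'
Add D' → ε

Resulting grammar:
D → , , D'
D → d d D'
D' → , d D'
D' → ε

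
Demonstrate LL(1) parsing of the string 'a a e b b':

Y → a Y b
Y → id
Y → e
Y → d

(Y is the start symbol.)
Stack is shown with the top on the left.

Stack      Input        Action
------------------------------
Y $        a a e b b $  output Y → a Y b
a Y b $    a a e b b $  match 'a'
Y b $      a e b b $    output Y → a Y b
a Y b b $  a e b b $    match 'a'
Y b b $    e b b $      output Y → e
e b b $    e b b $      match 'e'
b b $      b b $        match 'b'
b $        b $          match 'b'
$          $            accept

The string is accepted.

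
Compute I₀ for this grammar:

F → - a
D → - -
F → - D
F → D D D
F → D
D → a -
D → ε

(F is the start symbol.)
First, augment the grammar with F' → F
I₀ = CLOSURE({ [F' → . F] }):
  [F' → . F] has the dot before F: add [F → . - a], [F → . - D], [F → . D D D], [F → . D]
  [F → . D D D] has the dot before D: add [D → . - -], [D → . a -], [D → .]
No further items can be added.

I₀ = { [D → . - -], [D → . a -], [D → .], [F → . - D], [F → . - a], [F → . D D D], [F → . D], [F' → . F] }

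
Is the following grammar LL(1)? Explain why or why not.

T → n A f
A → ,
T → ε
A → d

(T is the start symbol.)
Relevant sets:
  FOLLOW(T) = { $ }

For T:
  PREDICT(T → n A f) = { 'n' }
  PREDICT(T → ε) = { $ }
For A:
  PREDICT(A → ',') = { ',' }
  PREDICT(A → d) = { 'd' }

All predict sets are disjoint. The grammar IS LL(1).

Answer: Yes, the grammar is LL(1).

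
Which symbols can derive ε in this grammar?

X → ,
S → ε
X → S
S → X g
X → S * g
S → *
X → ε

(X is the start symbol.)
A non-terminal is nullable if it can derive ε (the empty string): either it has an ε-production, or it has a production whose right-hand side consists entirely of nullable non-terminals.

ε-productions: S → ε, X → ε
So S, X are immediately nullable.
Every non-terminal is now nullable.
Nullable = { 'S', 'X' }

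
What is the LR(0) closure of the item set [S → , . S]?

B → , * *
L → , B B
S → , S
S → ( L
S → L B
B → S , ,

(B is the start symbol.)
To compute CLOSURE, for each item [A → α.Bβ] where B is a non-terminal, add [B → .γ] for all productions B → γ; repeat for the newly added items until nothing changes.

Start with: [S → , . S]
  [S → , . S] has the dot before S: add [S → . , S], [S → . ( L], [S → . L B]
  [S → . L B] has the dot before L: add [L → . , B B]
No further items can be added.

CLOSURE = { [L → . , B B], [S → , . S], [S → . ( L], [S → . , S], [S → . L B] }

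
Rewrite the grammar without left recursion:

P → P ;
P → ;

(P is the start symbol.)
P is directly left-recursive. The standard transformation for
  A → A α₁ | ... | A α_m | β₁ | ... | β_n
is
  A  → β₁ A' | ... | β_n A'
  A' → α₁ A' | ... | α_m A' | ε

P → ; becomes P → ; P'
P → P ; becomes P' → ; P'
Add P' → ε

Resulting grammar:
P → ; P'
P' → ; P'
P' → ε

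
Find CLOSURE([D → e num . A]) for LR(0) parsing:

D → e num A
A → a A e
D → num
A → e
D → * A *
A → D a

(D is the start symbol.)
{ [A → . D a], [A → . a A e], [A → . e], [D → . * A *], [D → . e num A], [D → . num], [D → e num . A] }

To compute CLOSURE, for each item [A → α.Bβ] where B is a non-terminal, add [B → .γ] for all productions B → γ; repeat for the newly added items until nothing changes.

Start with: [D → e num . A]
  [D → e num . A] has the dot before A: add [A → . a A e], [A → . e], [A → . D a]
  [A → . D a] has the dot before D: add [D → . e num A], [D → . num], [D → . * A *]
No further items can be added.

CLOSURE = { [A → . D a], [A → . a A e], [A → . e], [D → . * A *], [D → . e num A], [D → . num], [D → e num . A] }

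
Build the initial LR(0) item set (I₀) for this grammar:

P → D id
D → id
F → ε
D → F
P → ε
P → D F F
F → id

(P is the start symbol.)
{ [D → . F], [D → . id], [F → . id], [F → .], [P → . D F F], [P → . D id], [P → .], [P' → . P] }

First, augment the grammar with P' → P
I₀ = CLOSURE({ [P' → . P] }):
  [P' → . P] has the dot before P: add [P → . D id], [P → .], [P → . D F F]
  [P → . D id] has the dot before D: add [D → . id], [D → . F]
  [D → . F] has the dot before F: add [F → .], [F → . id]
No further items can be added.

I₀ = { [D → . F], [D → . id], [F → . id], [F → .], [P → . D F F], [P → . D id], [P → .], [P' → . P] }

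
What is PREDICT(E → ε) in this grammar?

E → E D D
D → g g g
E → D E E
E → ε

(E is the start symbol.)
{ $, 'g' }

PREDICT(E → ε) = (FIRST(RHS) \ {ε}) ∪ (FOLLOW(E) if ε ∈ FIRST(RHS), i.e. RHS ⇒* ε)
The right-hand side is ε (FIRST(ε) = { ε }), so the predict set is FOLLOW(E) = { $, 'g' }
PREDICT(E → ε) = { $, 'g' }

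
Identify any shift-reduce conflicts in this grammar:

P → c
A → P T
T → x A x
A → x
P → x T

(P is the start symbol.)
A shift-reduce conflict occurs when an LR(0) state has both:
  - a complete (reduce) item [A → α .] (dot at the end), and
  - a shift item [B → β . c γ] (dot before a terminal).

Augment with P' → P and build the canonical LR(0) collection (I0 = CLOSURE({[P' → . P]}), then GOTO on every symbol after a dot until no new states appear). It has 11 states:
  I0: { [P → . c], [P → . x T], [P' → . P] }  — shift
  I1: { [P' → P .] }  — accept
  I2: { [P → c .] }  — reduce
  I3: { [P → x . T], [T → . x A x] }  — shift
  I4: { [P → x T .] }  — reduce
  I5: { [A → . P T], [A → . x], [P → . c], [P → . x T], [T → x . A x] }  — shift
  I6: { [T → x A . x] }  — shift
  I7: { [A → P . T], [T → . x A x] }  — shift
  I8: { [A → x .], [P → x . T], [T → . x A x] }  — shift, reduce
  I9: { [A → P T .] }  — reduce
  I10: { [T → x A x .] }  — reduce

I8 contains reduce item [A → x .] and shift item [T → . x A x] — shift-reduce conflict.

Answer: Yes — I8: [A → x .] vs [T → . x A x]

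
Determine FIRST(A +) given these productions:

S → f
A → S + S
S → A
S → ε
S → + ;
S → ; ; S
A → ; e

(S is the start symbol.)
FIRST sets of the non-terminals involved (from the grammar, by fixed-point iteration):
  FIRST(A) = { '+', ';', 'f' }

To compute FIRST(A +), process the symbols left to right:
Symbol A is a non-terminal. Add FIRST(A) \ {ε} = { '+', ';', 'f' }
A is not nullable (ε ∉ FIRST(A)), so stop here.
FIRST(A +) = { '+', ';', 'f' }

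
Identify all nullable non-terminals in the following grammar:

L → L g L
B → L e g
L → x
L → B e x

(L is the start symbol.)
A non-terminal is nullable if it can derive ε (the empty string): either it has an ε-production, or it has a production whose right-hand side consists entirely of nullable non-terminals.

There are no ε-productions, so no non-terminal can derive ε.
No non-terminals are nullable.

Answer: None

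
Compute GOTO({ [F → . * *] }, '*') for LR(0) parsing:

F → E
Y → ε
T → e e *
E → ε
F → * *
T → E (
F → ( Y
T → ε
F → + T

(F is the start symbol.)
GOTO(I, '*') = CLOSURE({ [A → αX.β] : [A → α.Xβ] ∈ I, X = '*' })

Items with dot before '*', with the dot advanced:
  [F → . * *] → [F → * . *]
Closure adds nothing (no advanced item has the dot before a non-terminal).

GOTO = { [F → * . *] }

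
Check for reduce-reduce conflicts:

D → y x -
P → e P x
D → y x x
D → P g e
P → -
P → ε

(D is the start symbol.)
Augment with D' → D and build the canonical LR(0) collection (I0 = CLOSURE({[D' → . D]}), then GOTO on every symbol after a dot until no new states appear). It has 13 states:
  I0: { [D → . P g e], [D → . y x -], [D → . y x x], [D' → . D], [P → . -], [P → . e P x], [P → .] }  — shift, reduce
  I1: { [P → - .] }  — reduce
  I2: { [D' → D .] }  — accept
  I3: { [D → P . g e] }  — shift
  I4: { [P → . -], [P → . e P x], [P → .], [P → e . P x] }  — shift, reduce
  I5: { [D → y . x -], [D → y . x x] }  — shift
  I6: { [D → y x . -], [D → y x . x] }  — shift
  I7: { [D → y x - .] }  — reduce
  I8: { [D → y x x .] }  — reduce
  I9: { [P → e P . x] }  — shift
  I10: { [P → e P x .] }  — reduce
  I11: { [D → P g . e] }  — shift
  I12: { [D → P g e .] }  — reduce

No state contains more than one complete item.

Answer: No reduce-reduce conflicts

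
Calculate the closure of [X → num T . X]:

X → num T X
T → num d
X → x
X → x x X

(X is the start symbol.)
Start with: [X → num T . X]
  [X → num T . X] has the dot before X: add [X → . num T X], [X → . x], [X → . x x X]
No further items can be added.

CLOSURE = { [X → . num T X], [X → . x x X], [X → . x], [X → num T . X] }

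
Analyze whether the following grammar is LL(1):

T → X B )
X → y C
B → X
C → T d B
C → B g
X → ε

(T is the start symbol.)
No. Predict set conflict for X: { 'y' }

Relevant sets:
  FIRST(T) = { ')', 'y' }
  FIRST(B) = { 'y', ε }
  FOLLOW(X) = { ')', 'g', 'y' }

For X:
  PREDICT(X → y C) = { 'y' }
  PREDICT(X → ε) = { ')', 'g', 'y' }
For C:
  PREDICT(C → T d B) = { ')', 'y' }
  PREDICT(C → B g) = { 'g', 'y' }
T, B have a single production, so nothing to check there.

Conflict found: Predict set conflict for X: { 'y' }
The grammar is NOT LL(1).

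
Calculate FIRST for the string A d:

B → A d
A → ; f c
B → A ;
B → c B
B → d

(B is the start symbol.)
FIRST sets of the non-terminals involved (from the grammar, by fixed-point iteration):
  FIRST(A) = { ';' }

To compute FIRST(A d), process the symbols left to right:
Symbol A is a non-terminal. Add FIRST(A) \ {ε} = { ';' }
A is not nullable (ε ∉ FIRST(A)), so stop here.
FIRST(A d) = { ';' }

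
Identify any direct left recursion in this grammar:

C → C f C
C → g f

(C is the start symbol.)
Yes, C is left-recursive

C → C f C: LEFT RECURSIVE (starts with C)
C → g f: starts with g

The grammar has direct left recursion on: C.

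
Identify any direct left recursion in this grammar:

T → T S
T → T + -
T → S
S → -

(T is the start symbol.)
Direct left recursion occurs when N → N α for some non-terminal N (the right-hand side begins with the left-hand side itself).

T → T S: LEFT RECURSIVE (starts with T)
T → T + -: LEFT RECURSIVE (starts with T)
T → S: starts with S
S → -: starts with '-'

The grammar has direct left recursion on: T.

Answer: Yes, T is left-recursive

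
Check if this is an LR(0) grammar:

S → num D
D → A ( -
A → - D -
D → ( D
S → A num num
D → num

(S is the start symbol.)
Augment with S' → S and build the canonical LR(0) collection (I0 = CLOSURE({[S' → . S]}), then GOTO on every symbol after a dot until no new states appear). It has 16 states:
  I0: { [A → . - D -], [S → . A num num], [S → . num D], [S' → . S] }  — shift
  I1: { [A → - . D -], [A → . - D -], [D → . ( D], [D → . A ( -], [D → . num] }  — shift
  I2: { [S → A . num num] }  — shift
  I3: { [S' → S .] }  — accept
  I4: { [A → . - D -], [D → . ( D], [D → . A ( -], [D → . num], [S → num . D] }  — shift
  I5: { [A → . - D -], [D → ( . D], [D → . ( D], [D → . A ( -], [D → . num] }  — shift
  I6: { [D → A . ( -] }  — shift
  I7: { [S → num D .] }  — reduce
  I8: { [D → num .] }  — reduce
  I9: { [D → A ( . -] }  — shift
  I10: { [D → A ( - .] }  — reduce
  I11: { [D → ( D .] }  — reduce
  I12: { [S → A num . num] }  — shift
  I13: { [S → A num num .] }  — reduce
  I14: { [A → - D . -] }  — shift
  I15: { [A → - D - .] }  — reduce

Every state is either a pure shift/goto state or contains exactly one complete item and nothing to shift — no conflicts. The grammar is LR(0).

Answer: Yes, the grammar is LR(0)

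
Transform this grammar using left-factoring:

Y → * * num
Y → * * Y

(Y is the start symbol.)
Y → * * Y'
Y' → num
Y' → Y

Left-factoring transforms A → αβ₁ | αβ₂ into A → αA' and A' → β₁ | β₂
(α is the longest common prefix among the alternatives). Repeat until
no nonterminal has two alternatives with a common prefix.

Round 1: Y has alternatives sharing prefix '* *'. Introduce Y': Y → * * Y'
  Add: Y' → num
  Add: Y' → Y

No remaining common prefixes — done.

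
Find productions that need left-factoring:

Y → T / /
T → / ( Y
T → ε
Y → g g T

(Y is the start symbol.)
No, left-factoring is not needed

Left-factoring is needed when two productions for the same non-terminal
share a common prefix on the right-hand side.

Productions for Y:
  Y → T / /
  Y → g g T
Productions for T:
  T → / ( Y
  T → ε

No common prefixes found.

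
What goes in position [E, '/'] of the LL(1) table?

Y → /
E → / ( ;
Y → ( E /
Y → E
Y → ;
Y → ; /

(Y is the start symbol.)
To find M[E, '/'], we find productions for E where '/' is in the predict set (PREDICT(N → α) = (FIRST(α) \ {ε}) ∪ (FOLLOW(N) if α ⇒* ε)).

E → / ( ;: PREDICT = { '/' }
  '/' is in predict set, so this production goes in M[E, '/']

M[E, '/'] = E → / ( ;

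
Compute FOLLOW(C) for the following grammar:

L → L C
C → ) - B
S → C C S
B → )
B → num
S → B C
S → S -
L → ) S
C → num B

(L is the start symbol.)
{ $, ')', '-', 'num' }

To compute FOLLOW(C), find every occurrence of C on a right-hand side N → α C β: add FIRST(β) \ {ε}, and if β is empty or nullable also add FOLLOW(N). Iterate to a fixed point.

In L → L C: C is at the end, add FOLLOW(L)
In S → C C S: C is followed by C S, add FIRST(C S) \ {ε} = { ')', 'num' }
In S → C C S: C is followed by S, add FIRST(S) \ {ε} = { ')', 'num' }
In S → B C: C is at the end, add FOLLOW(S)

The FOLLOW sets referred to above (computed the same way, to a fixed point):
  FOLLOW(L) = { $, ')', 'num' }
  FOLLOW(S) = { $, ')', '-', 'num' }

Taking the union: FOLLOW(C) = { $, ')', '-', 'num' }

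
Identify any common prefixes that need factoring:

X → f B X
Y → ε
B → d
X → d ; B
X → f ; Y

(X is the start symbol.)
Left-factoring is needed when two productions for the same non-terminal
share a common prefix on the right-hand side.

Productions for X:
  X → f B X
  X → d ; B
  X → f ; Y

Found common prefix 'f' in productions for X

Answer: Yes, X has productions with common prefix 'f'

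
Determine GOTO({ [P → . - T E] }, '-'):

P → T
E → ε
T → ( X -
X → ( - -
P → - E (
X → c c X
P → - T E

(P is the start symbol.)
{ [P → - . T E], [T → . ( X -] }

GOTO(I, '-') = CLOSURE({ [A → αX.β] : [A → α.Xβ] ∈ I, X = '-' })

Items with dot before '-', with the dot advanced:
  [P → . - T E] → [P → - . T E]
Closure of the advanced items:
  [P → - . T E] has the dot before T: add [T → . ( X -]

GOTO = { [P → - . T E], [T → . ( X -] }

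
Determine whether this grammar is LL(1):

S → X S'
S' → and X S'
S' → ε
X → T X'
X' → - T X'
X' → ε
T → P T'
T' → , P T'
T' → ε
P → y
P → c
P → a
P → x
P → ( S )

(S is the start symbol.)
Yes, the grammar is LL(1).

A grammar is LL(1) if for each non-terminal N with multiple productions, the predict sets of those productions are pairwise disjoint, where PREDICT(N → α) = (FIRST(α) \ {ε}) ∪ (FOLLOW(N) if α ⇒* ε).

Relevant sets:
  FOLLOW(S') = { $, ')' }
  FOLLOW(X') = { $, ')', 'and' }
  FOLLOW(T') = { $, ')', '-', 'and' }

For S':
  PREDICT(S' → and X S') = { 'and' }
  PREDICT(S' → ε) = { $, ')' }
For X':
  PREDICT(X' → '-' T X') = { '-' }
  PREDICT(X' → ε) = { $, ')', 'and' }
For T':
  PREDICT(T' → ',' P T') = { ',' }
  PREDICT(T' → ε) = { $, ')', '-', 'and' }
For P:
  PREDICT(P → y) = { 'y' }
  PREDICT(P → c) = { 'c' }
  PREDICT(P → a) = { 'a' }
  PREDICT(P → x) = { 'x' }
  PREDICT(P → '(' S ')') = { '(' }
S, X, T have a single production, so nothing to check there.

All predict sets are disjoint. The grammar IS LL(1).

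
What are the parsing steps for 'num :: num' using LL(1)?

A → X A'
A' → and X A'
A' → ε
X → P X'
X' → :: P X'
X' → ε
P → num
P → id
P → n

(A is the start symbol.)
LL(1) parsing maintains a stack (initially the start symbol over $) and the input. At each step: if the stack top is a terminal, match it against the current input token; if it is a non-terminal N, replace it with the RHS of M[N, lookahead] (the unique production whose predict set contains the lookahead).

Stack is shown with the top on the left.

Stack         Input         Action
----------------------------------
A $           num :: num $  output A → X A'
X A' $        num :: num $  output X → P X'
P X' A' $     num :: num $  output P → num
num X' A' $   num :: num $  match 'num'
X' A' $       :: num $      output X' → :: P X'
:: P X' A' $  :: num $      match '::'
P X' A' $     num $         output P → num
num X' A' $   num $         match 'num'
X' A' $       $             output X' → ε
A' $          $             output A' → ε
$             $             accept

The string is accepted.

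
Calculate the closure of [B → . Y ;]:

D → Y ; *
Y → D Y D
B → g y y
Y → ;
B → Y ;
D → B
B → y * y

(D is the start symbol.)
{ [B → . Y ;], [B → . g y y], [B → . y * y], [D → . B], [D → . Y ; *], [Y → . ;], [Y → . D Y D] }

To compute CLOSURE, for each item [A → α.Bβ] where B is a non-terminal, add [B → .γ] for all productions B → γ; repeat for the newly added items until nothing changes.

Start with: [B → . Y ;]
  [B → . Y ;] has the dot before Y: add [Y → . D Y D], [Y → . ;]
  [Y → . D Y D] has the dot before D: add [D → . Y ; *], [D → . B]
  [D → . B] has the dot before B: add [B → . g y y], [B → . y * y]
No further items can be added.

CLOSURE = { [B → . Y ;], [B → . g y y], [B → . y * y], [D → . B], [D → . Y ; *], [Y → . ;], [Y → . D Y D] }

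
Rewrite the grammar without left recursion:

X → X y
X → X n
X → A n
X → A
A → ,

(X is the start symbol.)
X is directly left-recursive. The standard transformation for
  A → A α₁ | ... | A α_m | β₁ | ... | β_n
is
  A  → β₁ A' | ... | β_n A'
  A' → α₁ A' | ... | α_m A' | ε

X → A n becomes X → A n X'
X → A becomes X → A X'
X → X y becomes X' → y X'
X → X n becomes X' → n X'
Add X' → ε

Productions for other non-terminals are unchanged:
  A → ,

Resulting grammar:
X → A n X'
X → A X'
X' → y X'
X' → n X'
X' → ε
A → ,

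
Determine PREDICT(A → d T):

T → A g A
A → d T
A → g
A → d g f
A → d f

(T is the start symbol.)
{ 'd' }

PREDICT(A → d T) = (FIRST(RHS) \ {ε}) ∪ (FOLLOW(A) if ε ∈ FIRST(RHS), i.e. RHS ⇒* ε)
FIRST(d T) = { 'd' }
ε ∉ FIRST(d T), so FOLLOW(A) is not added.
PREDICT(A → d T) = { 'd' }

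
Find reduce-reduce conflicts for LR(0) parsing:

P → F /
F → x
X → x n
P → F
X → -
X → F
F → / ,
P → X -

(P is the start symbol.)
Augment with P' → P and build the canonical LR(0) collection (I0 = CLOSURE({[P' → . P]}), then GOTO on every symbol after a dot until no new states appear). It has 11 states:
  I0: { [F → . / ,], [F → . x], [P → . F /], [P → . F], [P → . X -], [P' → . P], [X → . -], [X → . F], [X → . x n] }  — shift
  I1: { [X → - .] }  — reduce
  I2: { [F → / . ,] }  — shift
  I3: { [P → F . /], [P → F .], [X → F .] }  — shift, 2 reduces
  I4: { [P' → P .] }  — accept
  I5: { [P → X . -] }  — shift
  I6: { [F → x .], [X → x . n] }  — shift, reduce
  I7: { [X → x n .] }  — reduce
  I8: { [P → X - .] }  — reduce
  I9: { [P → F / .] }  — reduce
  I10: { [F → / , .] }  — reduce

I3 contains complete items [P → F .], [X → F .] — reduce-reduce conflict.

Answer: Yes — I3: [P → F .] vs [X → F .]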